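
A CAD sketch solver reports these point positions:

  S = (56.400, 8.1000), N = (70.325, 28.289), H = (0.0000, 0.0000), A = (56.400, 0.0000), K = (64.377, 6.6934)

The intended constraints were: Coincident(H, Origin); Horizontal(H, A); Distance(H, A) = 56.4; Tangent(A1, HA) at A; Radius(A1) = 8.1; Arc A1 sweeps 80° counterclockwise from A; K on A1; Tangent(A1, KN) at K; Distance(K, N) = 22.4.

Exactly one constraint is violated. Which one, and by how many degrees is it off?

Tangent(A1, KN) at K — off by 5.40°.

H = (0.00, 0.00) ✓; H.y = 0.00, A.y = 0.00 ✓; |HA| = 56.40 ✓; ∠(SA, AH) = 90.00° ✓; |SA| = 8.100 ✓; bearing(S→K) − bearing(S→A) = 80.00° ✓; |SK| = 8.100 ✓; ∠(SK, KN) = 95.40° ✗; |KN| = 22.40 ✓.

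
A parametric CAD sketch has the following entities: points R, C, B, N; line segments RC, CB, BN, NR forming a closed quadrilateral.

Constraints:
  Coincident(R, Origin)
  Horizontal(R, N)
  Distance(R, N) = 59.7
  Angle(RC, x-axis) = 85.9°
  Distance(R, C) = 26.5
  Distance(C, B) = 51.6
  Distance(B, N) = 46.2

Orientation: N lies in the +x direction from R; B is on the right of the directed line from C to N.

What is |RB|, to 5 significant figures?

29.326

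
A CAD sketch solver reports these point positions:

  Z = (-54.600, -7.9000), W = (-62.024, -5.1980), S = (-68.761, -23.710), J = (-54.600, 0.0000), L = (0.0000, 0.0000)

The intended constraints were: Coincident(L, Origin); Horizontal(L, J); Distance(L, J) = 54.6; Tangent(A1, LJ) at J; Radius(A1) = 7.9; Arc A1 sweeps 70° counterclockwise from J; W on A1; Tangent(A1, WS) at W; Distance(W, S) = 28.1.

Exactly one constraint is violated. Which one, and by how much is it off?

Distance(W, S) = 28.1 — off by 8.40.

L = (0.00, 0.00) ✓; L.y = 0.00, J.y = 0.00 ✓; |LJ| = 54.60 ✓; ∠(ZJ, JL) = 90.00° ✓; |ZJ| = 7.900 ✓; bearing(Z→W) − bearing(Z→J) = 70.00° ✓; |ZW| = 7.900 ✓; ∠(ZW, WS) = 90.00° ✓; |WS| = 19.70 ✗.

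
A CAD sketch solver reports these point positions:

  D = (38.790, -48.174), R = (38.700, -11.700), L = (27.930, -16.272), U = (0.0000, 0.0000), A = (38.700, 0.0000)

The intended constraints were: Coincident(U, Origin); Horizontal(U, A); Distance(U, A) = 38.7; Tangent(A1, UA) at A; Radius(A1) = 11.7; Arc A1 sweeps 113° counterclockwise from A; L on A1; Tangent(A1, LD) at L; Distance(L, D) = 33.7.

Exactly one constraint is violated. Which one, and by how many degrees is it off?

Tangent(A1, LD) at L — off by 4.20°.

U = (0.00, 0.00) ✓; U.y = 0.00, A.y = 0.00 ✓; |UA| = 38.70 ✓; ∠(RA, AU) = 90.00° ✓; |RA| = 11.70 ✓; bearing(R→L) − bearing(R→A) = 113.0° ✓; |RL| = 11.70 ✓; ∠(RL, LD) = 94.20° ✗; |LD| = 33.70 ✓.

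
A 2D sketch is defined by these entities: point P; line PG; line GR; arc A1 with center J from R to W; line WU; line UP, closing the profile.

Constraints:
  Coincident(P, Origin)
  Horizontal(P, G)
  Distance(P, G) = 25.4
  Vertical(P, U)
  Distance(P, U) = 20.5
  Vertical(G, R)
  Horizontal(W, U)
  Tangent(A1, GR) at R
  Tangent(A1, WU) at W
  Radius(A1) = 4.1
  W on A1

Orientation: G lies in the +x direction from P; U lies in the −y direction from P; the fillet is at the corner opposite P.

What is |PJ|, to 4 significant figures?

26.88

PU is vertical with |PU| = 20.5 and U on the −y side, so U = (0.000, -20.50). The virtual corner opposite P is at (25.40, -20.50). Since A1 is tangent to GR there, JR ⟂ GR and A1 meets WU tangentially, so JW is at right angles to WU, with radius 4.1, so the center J sits 4.1 in from both sides at J = (21.30, -16.40). Then |PJ| = |J − P| = 26.88.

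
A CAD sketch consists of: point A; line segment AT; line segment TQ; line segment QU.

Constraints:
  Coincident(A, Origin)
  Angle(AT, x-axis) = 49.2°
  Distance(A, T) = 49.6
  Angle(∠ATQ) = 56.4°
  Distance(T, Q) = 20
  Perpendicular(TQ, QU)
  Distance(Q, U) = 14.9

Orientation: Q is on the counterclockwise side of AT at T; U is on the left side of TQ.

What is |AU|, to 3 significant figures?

27.4

A is at the origin; AT runs at 49.2° with length 49.6, so T = 49.6·(cos 49.2°, sin 49.2°) = (32.4, 37.5). ∠ATQ = 56.4°, so TQ runs at 49.2° + (180° − 56.4°) = 173° from the x-axis; with |TQ| = 20.0, Q = T + 20.0·(cos 173°, sin 173°) = (12.6, 40.1). TQ ⟂ QU; with |QU| = 14.9 on the left of TQ, U = Q + 14.9·(-0.125, -0.992) = (10.7, 25.3). Then |AU| = |U − A| = 27.4.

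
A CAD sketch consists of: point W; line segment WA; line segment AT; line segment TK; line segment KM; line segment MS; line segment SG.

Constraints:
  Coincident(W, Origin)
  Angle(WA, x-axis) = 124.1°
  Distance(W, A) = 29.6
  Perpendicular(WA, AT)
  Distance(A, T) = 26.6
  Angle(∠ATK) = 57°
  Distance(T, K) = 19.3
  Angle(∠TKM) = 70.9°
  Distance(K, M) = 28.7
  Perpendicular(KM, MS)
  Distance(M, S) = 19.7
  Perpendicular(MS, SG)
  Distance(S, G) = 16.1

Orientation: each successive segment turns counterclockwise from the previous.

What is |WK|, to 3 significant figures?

20.9

The perpendicularity gives AT at right angles to WA, so AT runs at -146°; with |AT| = 26.6, T = (-38.6, 9.60). ∠ATK = 57.0° gives TK at -22.9° from the x-axis; with |TK| = 19.3, K = (-20.8, 2.09). Then |WK| = |K − W| = 20.9.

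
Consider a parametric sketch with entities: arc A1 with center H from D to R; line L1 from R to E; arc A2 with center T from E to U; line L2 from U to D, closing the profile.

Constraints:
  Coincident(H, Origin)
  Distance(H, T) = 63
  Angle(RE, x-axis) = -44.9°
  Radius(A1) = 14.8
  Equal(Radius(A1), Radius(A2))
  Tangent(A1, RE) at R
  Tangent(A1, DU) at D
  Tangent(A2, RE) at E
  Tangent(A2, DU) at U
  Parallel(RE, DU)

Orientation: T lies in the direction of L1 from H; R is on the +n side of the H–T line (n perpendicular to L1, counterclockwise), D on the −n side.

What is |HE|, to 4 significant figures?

64.72

The slot axis is L1's direction at -44.9°, so u = (cos -44.9°, sin -44.9°) = (0.7083, -0.7059) and n = (−sin -44.9°, cos -44.9°) = (0.7059, 0.7083). H is at the origin and T lies 63.0 along u from H, so T = 63.0·u = (44.63, -44.47). Tangency of A1 to both parallel lines with radius 14.8 puts R and D at H ± 14.8·n: R = (10.45, 10.48), D = (-10.45, -10.48). Equal radii place E and U the same way about T: E = T + 14.8·n = (55.07, -33.99), U = T − 14.8·n = (34.18, -54.95). Then |HE| = |E − H| = 64.72.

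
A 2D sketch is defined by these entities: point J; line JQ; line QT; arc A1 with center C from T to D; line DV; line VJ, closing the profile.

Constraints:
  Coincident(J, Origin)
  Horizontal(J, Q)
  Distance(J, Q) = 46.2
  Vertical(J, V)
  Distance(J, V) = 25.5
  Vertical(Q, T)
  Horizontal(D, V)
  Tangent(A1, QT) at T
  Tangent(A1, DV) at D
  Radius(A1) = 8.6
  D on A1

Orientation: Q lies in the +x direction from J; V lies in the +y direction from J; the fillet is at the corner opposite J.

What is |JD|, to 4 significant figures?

45.43

J is at the origin; JQ is horizontal with |JQ| = 46.2 and Q on the +x side, so Q = (46.20, 0.000). J and V share the same x with |JV| = 25.5 and V on the +y side, so V = (0.000, 25.50). The virtual corner opposite J is at (46.20, 25.50). A1 meets QT tangentially, so CT is at right angles to QT and tangency of A1 to DV means the radius CD is perpendicular to DV, with radius 8.6, so the center C sits 8.6 in from both sides at C = (37.60, 16.90). That places the tangent points at T = (46.20, 16.90) on QT and D = (37.60, 25.50) on DV. Then |JD| = |D − J| = 45.43.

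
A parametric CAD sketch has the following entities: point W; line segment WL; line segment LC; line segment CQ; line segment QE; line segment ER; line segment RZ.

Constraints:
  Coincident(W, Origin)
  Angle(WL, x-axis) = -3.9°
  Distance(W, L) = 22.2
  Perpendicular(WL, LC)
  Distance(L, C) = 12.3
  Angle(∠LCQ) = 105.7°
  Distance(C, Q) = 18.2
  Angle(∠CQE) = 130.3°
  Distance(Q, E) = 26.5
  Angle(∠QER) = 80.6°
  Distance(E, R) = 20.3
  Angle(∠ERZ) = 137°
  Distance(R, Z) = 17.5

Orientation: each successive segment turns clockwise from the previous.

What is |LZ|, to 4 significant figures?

15.68

W is at the origin; WL runs at -3.9° with length 22.2, so L = (22.15, -1.510). WL is perpendicular to LC, so LC runs at -93.90°; with |LC| = 12.3, C = (21.31, -13.78). ∠LCQ = 105.7° gives CQ at -168.2° from the x-axis; with |CQ| = 18.2, Q = (3.497, -17.50). ∠CQE = 130.3° gives QE at 142.1° from the x-axis; with |QE| = 26.5, E = (-17.41, -1.225). ∠QER = 80.6° gives ER at 42.70° from the x-axis; with |ER| = 20.3, R = (-2.495, 12.54). ∠ERZ = 137.0° gives RZ at -0.3000° from the x-axis; with |RZ| = 17.5, Z = (15.00, 12.45). Then |LZ| = |Z − L| = 15.68.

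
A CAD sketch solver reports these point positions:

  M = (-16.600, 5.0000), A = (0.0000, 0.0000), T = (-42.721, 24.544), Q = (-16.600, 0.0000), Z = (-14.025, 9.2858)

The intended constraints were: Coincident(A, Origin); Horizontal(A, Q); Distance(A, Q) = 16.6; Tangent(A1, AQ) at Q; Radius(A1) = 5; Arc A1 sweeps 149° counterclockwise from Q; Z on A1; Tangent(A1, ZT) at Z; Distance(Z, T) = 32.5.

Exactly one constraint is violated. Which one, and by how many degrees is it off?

Tangent(A1, ZT) at Z — off by 3.00°.

A = (0.00, 0.00) ✓; A.y = 0.00, Q.y = 0.00 ✓; |AQ| = 16.60 ✓; ∠(MQ, QA) = 90.00° ✓; |MQ| = 5.000 ✓; bearing(M→Z) − bearing(M→Q) = 149.0° ✓; |MZ| = 5.000 ✓; ∠(MZ, ZT) = 87.00° ✗; |ZT| = 32.50 ✓.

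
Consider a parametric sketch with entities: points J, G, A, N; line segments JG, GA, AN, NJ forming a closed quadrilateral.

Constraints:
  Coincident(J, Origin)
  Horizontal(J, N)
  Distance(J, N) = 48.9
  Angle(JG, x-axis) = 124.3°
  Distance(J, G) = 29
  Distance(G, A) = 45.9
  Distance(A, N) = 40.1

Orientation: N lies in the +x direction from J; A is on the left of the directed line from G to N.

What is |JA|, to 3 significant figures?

44.6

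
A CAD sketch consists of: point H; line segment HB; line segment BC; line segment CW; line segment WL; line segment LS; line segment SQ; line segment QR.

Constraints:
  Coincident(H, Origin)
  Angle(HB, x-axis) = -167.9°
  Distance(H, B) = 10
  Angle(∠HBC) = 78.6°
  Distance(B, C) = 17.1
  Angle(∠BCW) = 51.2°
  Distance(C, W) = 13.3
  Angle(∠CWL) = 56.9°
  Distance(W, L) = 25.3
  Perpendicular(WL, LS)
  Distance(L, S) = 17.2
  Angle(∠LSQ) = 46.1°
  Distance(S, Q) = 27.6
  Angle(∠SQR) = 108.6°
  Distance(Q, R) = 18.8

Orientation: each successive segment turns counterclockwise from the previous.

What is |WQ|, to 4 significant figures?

5.749

H is at the origin; HB runs at -167.9° with length 10.0, so B = (-9.778, -2.096). ∠HBC = 78.6° gives BC at -66.50° from the x-axis; with |BC| = 17.1, C = (-2.959, -17.78). ∠BCW = 51.2° gives CW at 62.30° from the x-axis; with |CW| = 13.3, W = (3.223, -6.002). ∠CWL = 56.9° gives WL at -174.6° from the x-axis; with |WL| = 25.3, L = (-21.96, -8.383). The perpendicularity gives LS at right angles to WL, so LS runs at -84.60°; with |LS| = 17.2, S = (-20.35, -25.51). ∠LSQ = 46.1° gives SQ at 49.30° from the x-axis; with |SQ| = 27.6, Q = (-2.348, -4.582). Then |WQ| = |Q − W| = 5.749.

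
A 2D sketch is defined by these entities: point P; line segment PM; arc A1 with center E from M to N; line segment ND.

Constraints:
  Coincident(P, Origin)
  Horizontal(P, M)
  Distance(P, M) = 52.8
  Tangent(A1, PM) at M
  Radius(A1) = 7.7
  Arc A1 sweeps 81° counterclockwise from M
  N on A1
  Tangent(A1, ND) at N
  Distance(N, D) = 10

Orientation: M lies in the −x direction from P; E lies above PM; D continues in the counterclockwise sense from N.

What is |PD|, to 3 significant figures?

46.6

On A1, M sits at bearing -90° from E; an 81° counterclockwise sweep puts N at bearing -9°, so N = E + 7.7·(cos -9°, sin -9°) = (-45.2, 6.50). Since A1 is tangent to ND there, EN ⟂ ND, so ND runs along (−sin -9°, cos -9°); with |ND| = 10.0, D = (-43.6, 16.4). Then |PD| = |D − P| = 46.6.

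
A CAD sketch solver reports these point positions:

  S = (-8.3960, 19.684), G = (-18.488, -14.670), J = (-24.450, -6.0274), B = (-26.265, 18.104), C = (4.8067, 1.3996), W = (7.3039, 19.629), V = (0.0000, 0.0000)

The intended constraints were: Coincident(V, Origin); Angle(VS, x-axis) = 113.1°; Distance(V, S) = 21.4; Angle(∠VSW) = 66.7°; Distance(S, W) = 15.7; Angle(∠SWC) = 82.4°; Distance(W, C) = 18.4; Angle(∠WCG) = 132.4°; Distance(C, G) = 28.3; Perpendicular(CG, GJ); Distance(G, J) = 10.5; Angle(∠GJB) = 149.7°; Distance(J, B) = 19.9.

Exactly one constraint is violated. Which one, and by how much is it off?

Distance(J, B) = 19.9 — off by 4.30.

V = (0.00, 0.00) ✓; VS at 113.1° ✓; |VS| = 21.40 ✓; ∠VSW = 66.70° ✓; |SW| = 15.70 ✓; ∠SWC = 82.40° ✓; |WC| = 18.40 ✓; ∠WCG = 132.4° ✓; |CG| = 28.30 ✓; ∠(CG, GJ) = 90.00° ✓; |GJ| = 10.50 ✓; ∠GJB = 149.7° ✓; |JB| = 24.20 ✗.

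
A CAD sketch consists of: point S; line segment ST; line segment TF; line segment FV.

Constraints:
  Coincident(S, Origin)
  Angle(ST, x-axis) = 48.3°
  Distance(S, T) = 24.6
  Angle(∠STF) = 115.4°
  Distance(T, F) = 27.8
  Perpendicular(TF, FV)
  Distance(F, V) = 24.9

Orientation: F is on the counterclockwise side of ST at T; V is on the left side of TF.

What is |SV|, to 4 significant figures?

38.45

S is at the origin; ST runs at 48.3° with length 24.6, so T = 24.6·(cos 48.3°, sin 48.3°) = (16.36, 18.37). ∠STF = 115.4°, so TF runs at 48.3° + (180° − 115.4°) = 112.9° from the x-axis; with |TF| = 27.8, F = T + 27.8·(cos 112.9°, sin 112.9°) = (5.547, 43.98). TF ⟂ FV; with |FV| = 24.9 on the left of TF, V = F + 24.9·(-0.9212, -0.3891) = (-17.39, 34.29). Then |SV| = |V − S| = 38.45.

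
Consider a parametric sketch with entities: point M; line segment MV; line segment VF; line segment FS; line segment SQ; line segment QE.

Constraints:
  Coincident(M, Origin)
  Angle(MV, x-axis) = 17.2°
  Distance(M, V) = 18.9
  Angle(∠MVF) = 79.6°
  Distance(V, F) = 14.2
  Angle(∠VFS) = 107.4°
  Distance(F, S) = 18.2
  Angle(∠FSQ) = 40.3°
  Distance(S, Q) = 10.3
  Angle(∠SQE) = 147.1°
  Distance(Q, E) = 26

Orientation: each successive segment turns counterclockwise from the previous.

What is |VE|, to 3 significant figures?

11.7

M is at the origin; MV runs at 17.2° with length 18.9, so V = (18.1, 5.59). ∠MVF = 79.6° gives VF at 118° from the x-axis; with |VF| = 14.2, F = (11.5, 18.2). ∠VFS = 107.4° gives FS at -170° from the x-axis; with |FS| = 18.2, S = (-6.44, 15.0). ∠FSQ = 40.3° gives SQ at -30.1° from the x-axis; with |SQ| = 10.3, Q = (2.47, 9.78). ∠SQE = 147.1° gives QE at 2.80° from the x-axis; with |QE| = 26.0, E = (28.4, 11.1). Then |VE| = |E − V| = 11.7.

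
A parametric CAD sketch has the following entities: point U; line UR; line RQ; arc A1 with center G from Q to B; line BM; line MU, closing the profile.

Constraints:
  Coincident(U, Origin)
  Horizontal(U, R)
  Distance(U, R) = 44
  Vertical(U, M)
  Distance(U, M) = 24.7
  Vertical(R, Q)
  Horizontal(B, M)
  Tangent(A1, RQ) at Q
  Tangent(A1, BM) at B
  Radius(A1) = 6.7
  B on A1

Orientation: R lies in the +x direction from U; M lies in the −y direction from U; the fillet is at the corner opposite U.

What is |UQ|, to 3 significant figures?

47.5

U is at the origin; U and R share the same y with |UR| = 44.0 and R on the +x side, so R = (44.0, 0.00). UM is vertical with |UM| = 24.7 and M on the −y side, so M = (0.00, -24.7). The virtual corner opposite U is at (44.0, -24.7). A1 meets RQ tangentially, so GQ is at right angles to RQ and A1 meets BM tangentially, so GB is at right angles to BM, with radius 6.7, so the center G sits 6.7 in from both sides at G = (37.3, -18.0). That places the tangent points at Q = (44.0, -18.0) on RQ and B = (37.3, -24.7) on BM. Then |UQ| = |Q − U| = 47.5.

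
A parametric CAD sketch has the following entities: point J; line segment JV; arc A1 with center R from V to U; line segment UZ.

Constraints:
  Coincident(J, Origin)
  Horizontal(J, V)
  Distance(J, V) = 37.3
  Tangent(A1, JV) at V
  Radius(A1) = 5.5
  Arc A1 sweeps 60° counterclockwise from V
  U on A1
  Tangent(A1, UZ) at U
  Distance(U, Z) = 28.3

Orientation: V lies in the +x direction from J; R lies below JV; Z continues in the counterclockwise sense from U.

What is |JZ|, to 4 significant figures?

32.88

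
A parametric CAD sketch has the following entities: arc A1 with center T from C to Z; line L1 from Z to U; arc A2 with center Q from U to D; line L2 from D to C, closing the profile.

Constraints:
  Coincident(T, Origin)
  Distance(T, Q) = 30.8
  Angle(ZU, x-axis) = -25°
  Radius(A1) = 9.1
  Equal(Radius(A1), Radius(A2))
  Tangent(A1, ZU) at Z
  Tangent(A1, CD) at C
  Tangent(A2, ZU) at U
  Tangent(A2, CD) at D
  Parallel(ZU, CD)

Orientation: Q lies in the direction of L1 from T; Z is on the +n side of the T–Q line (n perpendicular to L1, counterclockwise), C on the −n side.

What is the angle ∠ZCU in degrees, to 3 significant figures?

59.4°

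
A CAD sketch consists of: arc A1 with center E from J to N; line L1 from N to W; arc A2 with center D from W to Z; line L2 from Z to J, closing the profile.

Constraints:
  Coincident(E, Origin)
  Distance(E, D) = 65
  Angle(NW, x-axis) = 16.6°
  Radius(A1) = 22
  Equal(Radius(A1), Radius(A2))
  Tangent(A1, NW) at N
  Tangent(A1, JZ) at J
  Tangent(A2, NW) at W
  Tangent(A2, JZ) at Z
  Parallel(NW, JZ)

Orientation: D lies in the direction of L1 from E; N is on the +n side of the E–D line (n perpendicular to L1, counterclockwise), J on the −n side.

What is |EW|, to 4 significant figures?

68.62

The slot axis is L1's direction at 16.6°, so u = (cos 16.6°, sin 16.6°) = (0.9583, 0.2857) and n = (−sin 16.6°, cos 16.6°) = (-0.2857, 0.9583). E is at the origin and D lies 65.0 along u from E, so D = 65.0·u = (62.29, 18.57). Tangency of A1 to both parallel lines with radius 22.0 puts N and J at E ± 22.0·n: N = (-6.285, 21.08), J = (6.285, -21.08). Equal radii place W and Z the same way about D: W = D + 22.0·n = (56.01, 39.65), Z = D − 22.0·n = (68.58, -2.513). Then |EW| = |W − E| = 68.62.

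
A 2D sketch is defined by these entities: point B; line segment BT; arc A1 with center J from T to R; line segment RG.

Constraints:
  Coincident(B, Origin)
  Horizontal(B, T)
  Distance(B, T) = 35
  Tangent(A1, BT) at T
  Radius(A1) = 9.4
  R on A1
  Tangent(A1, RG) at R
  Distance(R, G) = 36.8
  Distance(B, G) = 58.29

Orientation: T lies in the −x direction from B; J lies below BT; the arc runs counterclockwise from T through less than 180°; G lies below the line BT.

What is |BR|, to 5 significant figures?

45.639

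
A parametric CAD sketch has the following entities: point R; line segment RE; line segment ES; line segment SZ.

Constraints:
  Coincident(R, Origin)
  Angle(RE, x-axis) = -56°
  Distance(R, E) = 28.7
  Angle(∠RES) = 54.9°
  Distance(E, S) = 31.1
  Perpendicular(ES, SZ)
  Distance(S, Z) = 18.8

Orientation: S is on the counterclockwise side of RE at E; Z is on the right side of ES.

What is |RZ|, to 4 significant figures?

44.73

∠RES = 54.9°, so ES runs at -56.0° + (180° − 54.9°) = 69.10° from the x-axis; with |ES| = 31.1, S = E + 31.1·(cos 69.10°, sin 69.10°) = (27.14, 5.260). ES ⟂ SZ; with |SZ| = 18.8 on the right of ES, Z = S + 18.8·(0.9342, -0.3567) = (44.71, -1.446). Then |RZ| = |Z − R| = 44.73.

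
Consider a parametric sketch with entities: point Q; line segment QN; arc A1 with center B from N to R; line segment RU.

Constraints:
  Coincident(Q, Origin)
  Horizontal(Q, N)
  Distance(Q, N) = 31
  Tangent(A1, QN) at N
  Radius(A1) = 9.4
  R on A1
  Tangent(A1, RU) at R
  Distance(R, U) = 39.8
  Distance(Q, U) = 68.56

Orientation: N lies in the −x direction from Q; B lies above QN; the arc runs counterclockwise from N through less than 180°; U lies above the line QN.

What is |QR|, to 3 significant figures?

29.1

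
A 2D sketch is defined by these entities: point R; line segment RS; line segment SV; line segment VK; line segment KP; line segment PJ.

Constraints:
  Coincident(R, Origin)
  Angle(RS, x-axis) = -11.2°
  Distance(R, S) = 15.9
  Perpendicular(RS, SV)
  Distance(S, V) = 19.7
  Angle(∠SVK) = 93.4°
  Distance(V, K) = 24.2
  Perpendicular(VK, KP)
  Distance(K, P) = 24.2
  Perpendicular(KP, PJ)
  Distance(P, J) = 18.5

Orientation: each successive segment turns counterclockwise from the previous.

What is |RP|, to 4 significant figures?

10.15

∠SVK = 93.4° gives VK at 165.4° from the x-axis; with |VK| = 24.2, K = (-3.995, 22.34). The perpendicularity gives KP at right angles to VK, so KP runs at -104.6°; with |KP| = 24.2, P = (-10.10, -1.082). Then |RP| = |P − R| = 10.15.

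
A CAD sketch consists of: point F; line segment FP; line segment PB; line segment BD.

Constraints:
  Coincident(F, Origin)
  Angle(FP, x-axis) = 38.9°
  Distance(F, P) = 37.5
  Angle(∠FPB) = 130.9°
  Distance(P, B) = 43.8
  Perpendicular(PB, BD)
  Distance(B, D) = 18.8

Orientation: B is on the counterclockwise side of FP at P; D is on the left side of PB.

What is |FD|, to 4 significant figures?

69.02

F is at the origin; FP runs at 38.9° with length 37.5, so P = 37.5·(cos 38.9°, sin 38.9°) = (29.18, 23.55). ∠FPB = 130.9°, so PB runs at 38.9° + (180° − 130.9°) = 88.00° from the x-axis; with |PB| = 43.8, B = P + 43.8·(cos 88.00°, sin 88.00°) = (30.71, 67.32). The perpendicularity gives BD at right angles to PB; with |BD| = 18.8 on the left of PB, D = B + 18.8·(-0.9994, 0.03490) = (11.92, 67.98). Then |FD| = |D − F| = 69.02.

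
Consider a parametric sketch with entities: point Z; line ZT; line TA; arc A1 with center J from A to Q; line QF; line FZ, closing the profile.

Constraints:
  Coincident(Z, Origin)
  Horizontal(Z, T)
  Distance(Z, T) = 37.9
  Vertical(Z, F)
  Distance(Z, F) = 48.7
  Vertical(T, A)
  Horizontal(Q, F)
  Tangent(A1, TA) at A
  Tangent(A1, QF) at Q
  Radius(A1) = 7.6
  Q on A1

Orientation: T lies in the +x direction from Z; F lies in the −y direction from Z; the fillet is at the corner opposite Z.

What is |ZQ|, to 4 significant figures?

57.36

Z is at the origin; ZT is horizontal with |ZT| = 37.9 and T on the +x side, so T = (37.90, 0.000). Z and F share the same x with |ZF| = 48.7 and F on the −y side, so F = (0.000, -48.70). The virtual corner opposite Z is at (37.90, -48.70). Since A1 is tangent to TA there, JA ⟂ TA and the tangent condition forces JQ to be normal to QF, with radius 7.6, so the center J sits 7.6 in from both sides at J = (30.30, -41.10). That places the tangent points at A = (37.90, -41.10) on TA and Q = (30.30, -48.70) on QF. Then |ZQ| = |Q − Z| = 57.36.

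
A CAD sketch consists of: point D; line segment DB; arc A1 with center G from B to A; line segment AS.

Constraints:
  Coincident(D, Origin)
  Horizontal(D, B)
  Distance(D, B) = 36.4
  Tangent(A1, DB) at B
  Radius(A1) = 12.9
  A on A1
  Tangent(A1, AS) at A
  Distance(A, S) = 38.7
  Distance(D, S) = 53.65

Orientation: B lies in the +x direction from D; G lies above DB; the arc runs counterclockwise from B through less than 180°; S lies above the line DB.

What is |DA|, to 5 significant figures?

50.711

D is at the origin; D and B share the same y with |DB| = 36.4 and B on the +x side, so B = (36.400, 0.0000). Tangency of A1 to DB means the radius GB is perpendicular to DB, so G = B + (0, 12.9) = (36.400, 12.900). Since GA ⟂ AS (tangency), |GS| = √(12.9² + 38.7²) = 40.793 regardless of where A sits on A1. So S lies on both circle(D, 53.65) and circle(G, 40.793); the above-DB intersection is S = (19.444, 50.003). A is the foot of the tangent from S: A = (45.835, 21.697).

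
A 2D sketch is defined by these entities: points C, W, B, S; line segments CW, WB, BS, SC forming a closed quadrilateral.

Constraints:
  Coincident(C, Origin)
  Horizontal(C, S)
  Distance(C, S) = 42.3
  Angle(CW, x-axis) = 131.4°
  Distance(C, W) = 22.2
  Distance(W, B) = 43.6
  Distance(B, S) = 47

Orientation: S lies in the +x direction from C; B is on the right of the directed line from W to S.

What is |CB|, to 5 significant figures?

23.802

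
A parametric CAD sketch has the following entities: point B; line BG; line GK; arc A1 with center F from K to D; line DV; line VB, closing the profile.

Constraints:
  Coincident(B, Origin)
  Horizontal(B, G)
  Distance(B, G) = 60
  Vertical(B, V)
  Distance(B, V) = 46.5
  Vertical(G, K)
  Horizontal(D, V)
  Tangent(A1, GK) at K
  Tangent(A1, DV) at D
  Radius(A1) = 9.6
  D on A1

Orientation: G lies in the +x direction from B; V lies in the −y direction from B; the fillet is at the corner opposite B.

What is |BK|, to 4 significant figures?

70.44

B is at the origin; B and G share the same y with |BG| = 60.0 and G on the +x side, so G = (60.00, 0.000). B and V share the same x with |BV| = 46.5 and V on the −y side, so V = (0.000, -46.50). The virtual corner opposite B is at (60.00, -46.50). The tangent condition forces FK to be normal to GK and the tangent condition forces FD to be normal to DV, with radius 9.6, so the center F sits 9.6 in from both sides at F = (50.40, -36.90). That places the tangent points at K = (60.00, -36.90) on GK and D = (50.40, -46.50) on DV. Then |BK| = |K − B| = 70.44.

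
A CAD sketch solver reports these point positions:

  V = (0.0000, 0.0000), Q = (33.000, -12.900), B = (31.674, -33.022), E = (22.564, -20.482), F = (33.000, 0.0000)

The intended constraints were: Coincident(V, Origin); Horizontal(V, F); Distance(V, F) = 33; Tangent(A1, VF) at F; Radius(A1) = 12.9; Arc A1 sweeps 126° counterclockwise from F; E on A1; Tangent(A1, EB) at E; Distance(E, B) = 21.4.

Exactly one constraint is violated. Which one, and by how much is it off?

Distance(E, B) = 21.4 — off by 5.90.

V = (0.00, 0.00) ✓; V.y = 0.00, F.y = 0.00 ✓; |VF| = 33.00 ✓; ∠(QF, FV) = 90.00° ✓; |QF| = 12.90 ✓; bearing(Q→E) − bearing(Q→F) = 126.0° ✓; |QE| = 12.90 ✓; ∠(QE, EB) = 90.00° ✓; |EB| = 15.50 ✗.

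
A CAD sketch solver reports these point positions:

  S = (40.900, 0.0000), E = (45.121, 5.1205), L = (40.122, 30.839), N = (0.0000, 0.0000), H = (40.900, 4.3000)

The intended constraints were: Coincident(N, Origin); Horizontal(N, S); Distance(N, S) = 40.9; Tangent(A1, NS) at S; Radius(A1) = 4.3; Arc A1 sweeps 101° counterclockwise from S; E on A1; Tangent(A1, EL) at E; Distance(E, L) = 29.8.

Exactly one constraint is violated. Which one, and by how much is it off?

Distance(E, L) = 29.8 — off by 3.60.

N = (0.00, 0.00) ✓; N.y = 0.00, S.y = 0.00 ✓; |NS| = 40.90 ✓; ∠(HS, SN) = 90.00° ✓; |HS| = 4.300 ✓; bearing(H→E) − bearing(H→S) = 101.0° ✓; |HE| = 4.300 ✓; ∠(HE, EL) = 90.00° ✓; |EL| = 26.20 ✗.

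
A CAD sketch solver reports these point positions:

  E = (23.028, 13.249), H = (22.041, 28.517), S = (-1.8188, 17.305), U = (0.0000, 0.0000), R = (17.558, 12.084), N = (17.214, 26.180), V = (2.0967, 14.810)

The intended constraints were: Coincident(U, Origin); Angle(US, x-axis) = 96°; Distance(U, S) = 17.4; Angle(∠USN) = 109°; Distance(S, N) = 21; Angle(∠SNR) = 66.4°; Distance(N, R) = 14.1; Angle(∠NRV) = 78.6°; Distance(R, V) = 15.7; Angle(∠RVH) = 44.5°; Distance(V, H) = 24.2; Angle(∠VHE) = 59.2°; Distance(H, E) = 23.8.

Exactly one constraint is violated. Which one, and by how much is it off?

Distance(H, E) = 23.8 — off by 8.50.

U = (0.00, 0.00) ✓; US at 96.00° ✓; |US| = 17.40 ✓; ∠USN = 109.0° ✓; |SN| = 21.00 ✓; ∠SNR = 66.40° ✓; |NR| = 14.10 ✓; ∠NRV = 78.60° ✓; |RV| = 15.70 ✓; ∠RVH = 44.50° ✓; |VH| = 24.20 ✓; ∠VHE = 59.20° ✓; |HE| = 15.30 ✗.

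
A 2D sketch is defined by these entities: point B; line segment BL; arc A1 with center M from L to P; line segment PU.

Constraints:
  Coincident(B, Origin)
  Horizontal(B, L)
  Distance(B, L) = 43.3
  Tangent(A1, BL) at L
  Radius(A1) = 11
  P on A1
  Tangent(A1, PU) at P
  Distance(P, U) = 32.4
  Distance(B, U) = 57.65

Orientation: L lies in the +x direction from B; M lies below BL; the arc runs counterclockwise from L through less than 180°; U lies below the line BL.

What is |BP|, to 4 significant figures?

34.69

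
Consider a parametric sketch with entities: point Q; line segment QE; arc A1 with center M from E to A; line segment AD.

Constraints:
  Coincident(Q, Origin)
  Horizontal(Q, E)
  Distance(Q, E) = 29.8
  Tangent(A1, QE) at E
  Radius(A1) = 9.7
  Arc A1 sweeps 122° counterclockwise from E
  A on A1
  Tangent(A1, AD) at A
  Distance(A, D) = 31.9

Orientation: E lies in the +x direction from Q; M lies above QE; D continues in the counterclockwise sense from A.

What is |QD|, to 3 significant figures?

46.9

On A1, E sits at bearing -90° from M; a 122° counterclockwise sweep puts A at bearing 32°, so A = M + 9.7·(cos 32°, sin 32°) = (38.0, 14.8). The tangent condition forces MA to be normal to AD, so AD runs along (−sin 32°, cos 32°); with |AD| = 31.9, D = (21.1, 41.9). Then |QD| = |D − Q| = 46.9.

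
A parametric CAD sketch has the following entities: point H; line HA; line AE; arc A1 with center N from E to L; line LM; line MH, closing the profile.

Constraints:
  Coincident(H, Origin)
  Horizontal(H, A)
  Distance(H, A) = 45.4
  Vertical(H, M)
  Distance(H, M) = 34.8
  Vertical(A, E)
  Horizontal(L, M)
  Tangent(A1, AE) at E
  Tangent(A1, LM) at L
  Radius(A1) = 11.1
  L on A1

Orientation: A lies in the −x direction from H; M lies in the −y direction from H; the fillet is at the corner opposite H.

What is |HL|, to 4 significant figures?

48.86

H is at the origin; H and A share the same y with |HA| = 45.4 and A on the −x side, so A = (-45.40, 0.000). HM is vertical with |HM| = 34.8 and M on the −y side, so M = (0.000, -34.80). The virtual corner opposite H is at (-45.40, -34.80). A1 meets AE tangentially, so NE is at right angles to AE and A1 meets LM tangentially, so NL is at right angles to LM, with radius 11.1, so the center N sits 11.1 in from both sides at N = (-34.30, -23.70). That places the tangent points at E = (-45.40, -23.70) on AE and L = (-34.30, -34.80) on LM. Then |HL| = |L − H| = 48.86.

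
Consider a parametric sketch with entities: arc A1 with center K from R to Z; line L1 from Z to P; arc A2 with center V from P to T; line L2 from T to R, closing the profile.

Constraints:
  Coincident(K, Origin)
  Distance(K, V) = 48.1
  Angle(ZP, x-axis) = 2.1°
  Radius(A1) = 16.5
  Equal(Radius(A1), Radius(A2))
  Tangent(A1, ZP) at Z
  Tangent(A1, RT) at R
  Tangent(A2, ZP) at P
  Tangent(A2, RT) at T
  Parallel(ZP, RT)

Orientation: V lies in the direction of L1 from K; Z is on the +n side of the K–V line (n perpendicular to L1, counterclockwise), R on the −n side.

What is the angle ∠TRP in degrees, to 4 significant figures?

34.45°

Tangency of A1 to both parallel lines with radius 16.5 puts Z and R at K ± 16.5·n: Z = (-0.6046, 16.49), R = (0.6046, -16.49). Equal radii place P and T the same way about V: P = V + 16.5·n = (47.46, 18.25), T = V − 16.5·n = (48.67, -14.73). Then cos ∠TRP = RT·RP / (|RT||RP|), giving 34.45°.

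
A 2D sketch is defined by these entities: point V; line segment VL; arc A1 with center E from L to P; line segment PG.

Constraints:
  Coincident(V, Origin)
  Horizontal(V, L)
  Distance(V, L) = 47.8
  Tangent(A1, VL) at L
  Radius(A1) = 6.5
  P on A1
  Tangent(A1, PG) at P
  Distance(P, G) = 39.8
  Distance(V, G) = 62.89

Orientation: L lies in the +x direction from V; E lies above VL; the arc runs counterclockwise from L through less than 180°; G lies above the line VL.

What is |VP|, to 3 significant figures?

54.7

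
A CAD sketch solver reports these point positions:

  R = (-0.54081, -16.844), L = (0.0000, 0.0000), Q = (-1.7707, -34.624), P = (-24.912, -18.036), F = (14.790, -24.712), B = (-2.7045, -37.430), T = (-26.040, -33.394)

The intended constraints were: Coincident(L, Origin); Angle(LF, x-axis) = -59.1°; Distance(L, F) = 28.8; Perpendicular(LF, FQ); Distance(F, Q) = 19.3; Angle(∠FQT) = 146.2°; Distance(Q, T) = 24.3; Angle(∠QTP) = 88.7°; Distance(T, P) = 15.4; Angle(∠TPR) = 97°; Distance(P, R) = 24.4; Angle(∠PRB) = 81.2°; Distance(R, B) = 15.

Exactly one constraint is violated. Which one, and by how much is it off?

Distance(R, B) = 15 — off by 5.70.

L = (0.00, 0.00) ✓; LF at -59.10° ✓; |LF| = 28.80 ✓; ∠(LF, FQ) = 90.00° ✓; |FQ| = 19.30 ✓; ∠FQT = 146.2° ✓; |QT| = 24.30 ✓; ∠QTP = 88.70° ✓; |TP| = 15.40 ✓; ∠TPR = 97.00° ✓; |PR| = 24.40 ✓; ∠PRB = 81.20° ✓; |RB| = 20.70 ✗.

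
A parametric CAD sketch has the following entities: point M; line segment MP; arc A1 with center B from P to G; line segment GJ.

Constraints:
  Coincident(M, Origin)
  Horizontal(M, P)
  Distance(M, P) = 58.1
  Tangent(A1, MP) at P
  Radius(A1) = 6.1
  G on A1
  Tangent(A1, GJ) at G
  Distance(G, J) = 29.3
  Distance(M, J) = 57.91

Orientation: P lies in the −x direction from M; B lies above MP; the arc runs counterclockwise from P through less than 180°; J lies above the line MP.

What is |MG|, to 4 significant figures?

52.34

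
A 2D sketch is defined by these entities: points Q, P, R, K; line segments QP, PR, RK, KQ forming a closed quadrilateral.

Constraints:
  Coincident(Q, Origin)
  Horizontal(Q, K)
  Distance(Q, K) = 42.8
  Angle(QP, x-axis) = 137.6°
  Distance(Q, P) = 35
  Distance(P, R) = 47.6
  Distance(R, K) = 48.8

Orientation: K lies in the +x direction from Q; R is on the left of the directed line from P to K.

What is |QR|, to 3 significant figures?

45.8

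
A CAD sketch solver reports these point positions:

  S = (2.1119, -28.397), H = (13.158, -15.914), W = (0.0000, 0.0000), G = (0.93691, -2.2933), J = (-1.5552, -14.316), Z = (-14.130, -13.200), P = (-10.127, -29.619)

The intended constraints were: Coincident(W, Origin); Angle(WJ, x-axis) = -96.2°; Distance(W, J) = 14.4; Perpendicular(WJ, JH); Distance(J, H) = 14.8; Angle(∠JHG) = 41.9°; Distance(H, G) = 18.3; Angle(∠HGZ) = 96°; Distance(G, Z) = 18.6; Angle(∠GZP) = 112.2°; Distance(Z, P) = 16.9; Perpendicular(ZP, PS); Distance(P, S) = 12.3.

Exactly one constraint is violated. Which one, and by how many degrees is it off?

Perpendicular(ZP, PS) — off by 8.00°.

W = (0.00, 0.00) ✓; WJ at -96.20° ✓; |WJ| = 14.40 ✓; ∠(WJ, JH) = 90.00° ✓; |JH| = 14.80 ✓; ∠JHG = 41.90° ✓; |HG| = 18.30 ✓; ∠HGZ = 96.00° ✓; |GZ| = 18.60 ✓; ∠GZP = 112.2° ✓; |ZP| = 16.90 ✓; ∠(ZP, PS) = 82.00° ✗; |PS| = 12.30 ✓.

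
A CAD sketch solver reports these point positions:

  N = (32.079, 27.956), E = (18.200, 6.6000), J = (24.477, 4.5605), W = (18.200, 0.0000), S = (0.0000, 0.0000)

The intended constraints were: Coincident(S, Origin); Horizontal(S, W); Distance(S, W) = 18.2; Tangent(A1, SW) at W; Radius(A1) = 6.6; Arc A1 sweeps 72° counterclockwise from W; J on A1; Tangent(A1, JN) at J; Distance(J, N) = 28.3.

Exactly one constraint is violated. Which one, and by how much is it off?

Distance(J, N) = 28.3 — off by 3.70.

S = (0.00, 0.00) ✓; S.y = 0.00, W.y = 0.00 ✓; |SW| = 18.20 ✓; ∠(EW, WS) = 90.00° ✓; |EW| = 6.600 ✓; bearing(E→J) − bearing(E→W) = 72.00° ✓; |EJ| = 6.600 ✓; ∠(EJ, JN) = 90.00° ✓; |JN| = 24.60 ✗.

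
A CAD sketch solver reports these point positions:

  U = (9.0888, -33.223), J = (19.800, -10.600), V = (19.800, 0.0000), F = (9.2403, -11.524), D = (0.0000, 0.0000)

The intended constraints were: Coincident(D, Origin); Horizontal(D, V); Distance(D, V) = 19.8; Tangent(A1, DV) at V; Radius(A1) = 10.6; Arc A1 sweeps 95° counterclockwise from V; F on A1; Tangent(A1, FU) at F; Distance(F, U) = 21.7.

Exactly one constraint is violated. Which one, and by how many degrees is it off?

Tangent(A1, FU) at F — off by 5.40°.

D = (0.00, 0.00) ✓; D.y = 0.00, V.y = 0.00 ✓; |DV| = 19.80 ✓; ∠(JV, VD) = 90.00° ✓; |JV| = 10.60 ✓; bearing(J→F) − bearing(J→V) = 95.00° ✓; |JF| = 10.60 ✓; ∠(JF, FU) = 95.40° ✗; |FU| = 21.70 ✓.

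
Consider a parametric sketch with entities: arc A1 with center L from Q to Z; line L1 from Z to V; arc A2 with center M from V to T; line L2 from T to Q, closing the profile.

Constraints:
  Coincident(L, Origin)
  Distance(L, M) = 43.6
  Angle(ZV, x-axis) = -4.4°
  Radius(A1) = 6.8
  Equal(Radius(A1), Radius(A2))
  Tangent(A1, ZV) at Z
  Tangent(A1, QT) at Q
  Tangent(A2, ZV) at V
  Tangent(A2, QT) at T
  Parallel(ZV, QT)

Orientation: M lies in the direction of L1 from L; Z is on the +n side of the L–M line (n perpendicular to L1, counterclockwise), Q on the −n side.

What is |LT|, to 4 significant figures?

44.13

Tangency of A1 to both parallel lines with radius 6.8 puts Z and Q at L ± 6.8·n: Z = (0.5217, 6.780), Q = (-0.5217, -6.780). Equal radii place V and T the same way about M: V = M + 6.8·n = (43.99, 3.435), T = M − 6.8·n = (42.95, -10.12). Then |LT| = |T − L| = 44.13.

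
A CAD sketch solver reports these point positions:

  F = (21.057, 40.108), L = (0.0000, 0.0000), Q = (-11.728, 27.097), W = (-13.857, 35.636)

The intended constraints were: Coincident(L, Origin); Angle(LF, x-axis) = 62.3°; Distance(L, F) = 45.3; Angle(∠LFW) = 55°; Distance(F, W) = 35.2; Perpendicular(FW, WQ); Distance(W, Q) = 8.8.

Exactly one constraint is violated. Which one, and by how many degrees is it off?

Perpendicular(FW, WQ) — off by 6.70°.

L = (0.00, 0.00) ✓; LF at 62.30° ✓; |LF| = 45.30 ✓; ∠LFW = 55.00° ✓; |FW| = 35.20 ✓; ∠(FW, WQ) = 96.70° ✗; |WQ| = 8.800 ✓.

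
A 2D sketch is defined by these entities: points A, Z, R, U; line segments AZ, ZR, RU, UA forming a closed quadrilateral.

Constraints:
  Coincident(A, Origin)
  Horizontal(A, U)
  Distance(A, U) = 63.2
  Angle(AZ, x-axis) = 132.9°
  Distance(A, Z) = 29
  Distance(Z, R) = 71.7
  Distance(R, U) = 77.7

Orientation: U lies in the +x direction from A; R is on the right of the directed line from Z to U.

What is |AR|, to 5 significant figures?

47.260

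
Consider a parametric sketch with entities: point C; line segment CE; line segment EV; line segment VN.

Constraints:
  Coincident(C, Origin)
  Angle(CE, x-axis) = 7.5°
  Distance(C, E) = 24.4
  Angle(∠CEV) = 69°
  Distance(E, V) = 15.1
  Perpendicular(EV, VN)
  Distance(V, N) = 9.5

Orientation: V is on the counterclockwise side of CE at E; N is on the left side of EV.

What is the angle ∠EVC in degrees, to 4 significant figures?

74.41°

C is at the origin; CE runs at 7.5° with length 24.4, so E = 24.4·(cos 7.5°, sin 7.5°) = (24.19, 3.185). ∠CEV = 69.0°, so EV runs at 7.5° + (180° − 69.0°) = 118.5° from the x-axis; with |EV| = 15.1, V = E + 15.1·(cos 118.5°, sin 118.5°) = (16.99, 16.45). Then cos ∠EVC = VE·VC / (|VE||VC|), giving 74.41°.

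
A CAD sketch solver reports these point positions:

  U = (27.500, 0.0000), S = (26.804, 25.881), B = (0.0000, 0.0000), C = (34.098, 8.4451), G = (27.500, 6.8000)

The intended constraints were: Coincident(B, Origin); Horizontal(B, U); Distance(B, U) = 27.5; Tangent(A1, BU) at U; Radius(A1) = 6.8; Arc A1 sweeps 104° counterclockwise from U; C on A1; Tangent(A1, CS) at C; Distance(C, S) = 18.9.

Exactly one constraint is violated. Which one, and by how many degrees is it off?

Tangent(A1, CS) at C — off by 8.70°.

B = (0.00, 0.00) ✓; B.y = 0.00, U.y = 0.00 ✓; |BU| = 27.50 ✓; ∠(GU, UB) = 90.00° ✓; |GU| = 6.800 ✓; bearing(G→C) − bearing(G→U) = 104.0° ✓; |GC| = 6.800 ✓; ∠(GC, CS) = 81.30° ✗; |CS| = 18.90 ✓.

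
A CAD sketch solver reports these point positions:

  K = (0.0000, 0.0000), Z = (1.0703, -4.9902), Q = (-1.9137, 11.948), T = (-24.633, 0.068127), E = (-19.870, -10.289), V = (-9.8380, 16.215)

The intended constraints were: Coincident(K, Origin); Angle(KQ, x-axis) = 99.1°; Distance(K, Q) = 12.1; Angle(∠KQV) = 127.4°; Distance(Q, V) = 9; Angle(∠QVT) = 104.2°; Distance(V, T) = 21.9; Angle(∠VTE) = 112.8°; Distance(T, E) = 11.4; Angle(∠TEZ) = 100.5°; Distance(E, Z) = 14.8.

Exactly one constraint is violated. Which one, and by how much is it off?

Distance(E, Z) = 14.8 — off by 6.80.

K = (0.00, 0.00) ✓; KQ at 99.10° ✓; |KQ| = 12.10 ✓; ∠KQV = 127.4° ✓; |QV| = 9.000 ✓; ∠QVT = 104.2° ✓; |VT| = 21.90 ✓; ∠VTE = 112.8° ✓; |TE| = 11.40 ✓; ∠TEZ = 100.5° ✓; |EZ| = 21.60 ✗.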